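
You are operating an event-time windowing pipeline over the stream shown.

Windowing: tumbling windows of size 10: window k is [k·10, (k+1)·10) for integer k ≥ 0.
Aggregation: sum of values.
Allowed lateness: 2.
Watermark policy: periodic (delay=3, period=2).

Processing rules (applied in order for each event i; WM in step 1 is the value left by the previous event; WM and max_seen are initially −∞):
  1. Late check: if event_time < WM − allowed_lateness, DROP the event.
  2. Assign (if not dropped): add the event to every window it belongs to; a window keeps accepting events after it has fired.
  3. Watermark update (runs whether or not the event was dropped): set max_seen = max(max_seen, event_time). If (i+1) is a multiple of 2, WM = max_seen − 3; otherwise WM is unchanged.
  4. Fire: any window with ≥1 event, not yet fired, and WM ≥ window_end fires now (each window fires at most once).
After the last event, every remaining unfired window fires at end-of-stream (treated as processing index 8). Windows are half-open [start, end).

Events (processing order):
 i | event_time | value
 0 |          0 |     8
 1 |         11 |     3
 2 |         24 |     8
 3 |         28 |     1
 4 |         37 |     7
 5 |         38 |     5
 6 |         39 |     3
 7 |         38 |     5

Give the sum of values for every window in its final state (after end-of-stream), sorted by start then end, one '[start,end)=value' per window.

i=0 t=0 v=8: → [0,10); WM=−∞
i=1 t=11 v=3: → [10,20); WM=8
i=2 t=24 v=8: → [20,30); WM=8
i=3 t=28 v=1: → [20,30); WM=25; [0,10) fires=8 [10,20) fires=3
i=4 t=37 v=7: → [30,40); WM=25
i=5 t=38 v=5: → [30,40); WM=35; [20,30) fires=9
i=6 t=39 v=3: → [30,40); WM=35
i=7 t=38 v=5: → [30,40); WM=36

[0,10)=8 [10,20)=3 [20,30)=9 [30,40)=20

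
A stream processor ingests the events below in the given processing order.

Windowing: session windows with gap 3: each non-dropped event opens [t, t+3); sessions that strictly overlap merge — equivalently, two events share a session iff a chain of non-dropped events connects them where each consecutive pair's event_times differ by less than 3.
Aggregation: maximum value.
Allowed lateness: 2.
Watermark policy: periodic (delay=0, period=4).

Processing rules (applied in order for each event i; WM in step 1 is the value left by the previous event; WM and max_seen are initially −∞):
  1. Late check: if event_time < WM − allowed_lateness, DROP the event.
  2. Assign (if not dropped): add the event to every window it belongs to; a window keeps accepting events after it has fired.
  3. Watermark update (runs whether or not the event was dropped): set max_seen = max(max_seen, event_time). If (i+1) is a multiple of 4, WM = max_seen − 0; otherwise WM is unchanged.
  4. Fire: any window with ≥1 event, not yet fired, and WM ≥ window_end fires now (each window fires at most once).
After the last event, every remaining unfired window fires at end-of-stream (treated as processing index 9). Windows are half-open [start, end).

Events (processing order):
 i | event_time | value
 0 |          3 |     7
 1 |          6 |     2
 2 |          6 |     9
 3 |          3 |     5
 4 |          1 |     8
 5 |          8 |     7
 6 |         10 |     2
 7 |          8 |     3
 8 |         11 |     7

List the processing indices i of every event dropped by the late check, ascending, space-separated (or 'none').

4

i=0 t=3 v=7: → [3,6); WM=−∞
i=1 t=6 v=2: → [6,9); WM=−∞
i=2 t=6 v=9: → [6,9); WM=−∞
i=3 t=3 v=5: → [3,6); WM=6
i=4 t=1 v=8: DROP (t<6-2); WM=6
i=5 t=8 v=7: → [6,11); WM=6
i=6 t=10 v=2: → [6,13); WM=6
i=7 t=8 v=3: → [6,13); WM=10
i=8 t=11 v=7: → [6,14); WM=10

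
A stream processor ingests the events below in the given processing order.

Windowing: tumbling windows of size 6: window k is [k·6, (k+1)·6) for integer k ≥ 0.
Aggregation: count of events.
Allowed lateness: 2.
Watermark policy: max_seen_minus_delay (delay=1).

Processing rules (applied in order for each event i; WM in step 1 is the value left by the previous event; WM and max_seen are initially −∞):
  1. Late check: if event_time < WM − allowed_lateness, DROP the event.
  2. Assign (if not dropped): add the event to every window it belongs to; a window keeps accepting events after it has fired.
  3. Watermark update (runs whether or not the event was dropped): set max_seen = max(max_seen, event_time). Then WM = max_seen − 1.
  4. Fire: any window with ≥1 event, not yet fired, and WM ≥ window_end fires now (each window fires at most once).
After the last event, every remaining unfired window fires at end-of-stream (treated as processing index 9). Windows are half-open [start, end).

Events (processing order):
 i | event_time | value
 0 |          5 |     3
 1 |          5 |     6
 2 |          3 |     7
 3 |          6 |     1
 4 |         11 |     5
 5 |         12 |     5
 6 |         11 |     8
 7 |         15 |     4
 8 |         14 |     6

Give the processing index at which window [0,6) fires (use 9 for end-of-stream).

4

i=0 t=5 v=3: → [0,6); WM=4
i=1 t=5 v=6: → [0,6); WM=4
i=2 t=3 v=7: → [0,6); WM=4
i=3 t=6 v=1: → [6,12); WM=5
i=4 t=11 v=5: → [6,12); WM=10; [0,6) fires=3
i=5 t=12 v=5: → [12,18); WM=11
i=6 t=11 v=8: → [6,12); WM=11
i=7 t=15 v=4: → [12,18); WM=14; [6,12) fires=3
i=8 t=14 v=6: → [12,18); WM=14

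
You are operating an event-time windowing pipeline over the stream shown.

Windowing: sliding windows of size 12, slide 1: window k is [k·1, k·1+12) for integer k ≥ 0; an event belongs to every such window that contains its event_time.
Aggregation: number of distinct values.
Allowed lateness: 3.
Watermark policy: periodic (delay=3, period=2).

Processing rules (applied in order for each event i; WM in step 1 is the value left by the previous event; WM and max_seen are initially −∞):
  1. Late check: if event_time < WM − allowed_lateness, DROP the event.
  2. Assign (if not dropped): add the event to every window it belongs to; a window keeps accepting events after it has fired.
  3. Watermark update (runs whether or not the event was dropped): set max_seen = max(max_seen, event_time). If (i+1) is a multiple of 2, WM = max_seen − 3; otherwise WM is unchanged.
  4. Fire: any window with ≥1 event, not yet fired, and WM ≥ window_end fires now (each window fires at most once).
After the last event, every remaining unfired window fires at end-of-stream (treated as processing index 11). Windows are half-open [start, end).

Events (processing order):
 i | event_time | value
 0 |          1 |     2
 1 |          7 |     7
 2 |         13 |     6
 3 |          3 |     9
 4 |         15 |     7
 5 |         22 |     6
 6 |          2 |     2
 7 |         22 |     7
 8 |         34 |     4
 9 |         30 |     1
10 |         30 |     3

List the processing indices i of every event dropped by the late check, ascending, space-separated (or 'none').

i=0 t=1 v=2: → [1,13),[0,12); WM=−∞
i=1 t=7 v=7: → [7,19),[6,18),[5,17),[4,16),[3,15),[2,14),[1,13),[0,12); WM=4
i=2 t=13 v=6: → [13,25),[12,24),[11,23),[10,22),[9,21),[8,20),[7,19),[6,18),[5,17),[4,16),[3,15),[2,14); WM=4
i=3 t=3 v=9: → [3,15),[2,14),[1,13),[0,12); WM=10
i=4 t=15 v=7: → [15,27),[14,26),[13,25),[12,24),[11,23),[10,22),[9,21),[8,20),[7,19),[6,18),[5,17),[4,16); WM=10
i=5 t=22 v=6: → [22,34),[21,33),[20,32),[19,31),[18,30),[17,29),[16,28),[15,27),[14,26),[13,25),[12,24),[11,23); WM=19; [0,12) fires=3 [1,13) fires=3 [2,14) fires=3 [3,15) fires=3 [4,16) fires=2 [5,17) fires=2 [6,18) fires=2 [7,19) fires=2
i=6 t=2 v=2: DROP (t<19-3); WM=19
i=7 t=22 v=7: → [22,34),[21,33),[20,32),[19,31),[18,30),[17,29),[16,28),[15,27),[14,26),[13,25),[12,24),[11,23); WM=19
i=8 t=34 v=4: → [34,46),[33,45),[32,44),[31,43),[30,42),[29,41),[28,40),[27,39),[26,38),[25,37),[24,36),[23,35); WM=19
i=9 t=30 v=1: → [30,42),[29,41),[28,40),[27,39),[26,38),[25,37),[24,36),[23,35),[22,34),[21,33),[20,32),[19,31); WM=31; [8,20) fires=2 [9,21) fires=2 [10,22) fires=2 [11,23) fires=2 [12,24) fires=2 [13,25) fires=2 [14,26) fires=2 [15,27) fires=2 [16,28) fires=2 [17,29) fires=2 [18,30) fires=2 [19,31) fires=3
i=10 t=30 v=3: → [30,42),[29,41),[28,40),[27,39),[26,38),[25,37),[24,36),[23,35),[22,34),[21,33),[20,32),[19,31); WM=31

6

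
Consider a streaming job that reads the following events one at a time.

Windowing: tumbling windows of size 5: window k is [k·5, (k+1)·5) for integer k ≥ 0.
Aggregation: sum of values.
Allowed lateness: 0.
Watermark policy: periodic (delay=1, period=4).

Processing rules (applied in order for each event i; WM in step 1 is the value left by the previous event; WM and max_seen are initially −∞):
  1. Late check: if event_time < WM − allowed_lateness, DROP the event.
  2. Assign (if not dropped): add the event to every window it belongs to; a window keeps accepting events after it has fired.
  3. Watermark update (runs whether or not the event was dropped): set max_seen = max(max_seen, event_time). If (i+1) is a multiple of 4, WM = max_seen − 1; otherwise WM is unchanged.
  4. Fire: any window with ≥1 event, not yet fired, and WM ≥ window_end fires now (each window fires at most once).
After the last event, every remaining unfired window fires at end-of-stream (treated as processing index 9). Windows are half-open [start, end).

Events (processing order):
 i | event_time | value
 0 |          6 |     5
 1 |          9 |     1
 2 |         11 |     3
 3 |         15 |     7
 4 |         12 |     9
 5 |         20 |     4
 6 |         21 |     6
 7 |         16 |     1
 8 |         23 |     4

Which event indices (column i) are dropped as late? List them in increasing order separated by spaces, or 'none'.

i=0 t=6 v=5: → [5,10); WM=−∞
i=1 t=9 v=1: → [5,10); WM=−∞
i=2 t=11 v=3: → [10,15); WM=−∞
i=3 t=15 v=7: → [15,20); WM=14; [5,10) fires=6
i=4 t=12 v=9: DROP (t<14-0); WM=14
i=5 t=20 v=4: → [20,25); WM=14
i=6 t=21 v=6: → [20,25); WM=14
i=7 t=16 v=1: → [15,20); WM=20; [10,15) fires=3 [15,20) fires=8
i=8 t=23 v=4: → [20,25); WM=20

4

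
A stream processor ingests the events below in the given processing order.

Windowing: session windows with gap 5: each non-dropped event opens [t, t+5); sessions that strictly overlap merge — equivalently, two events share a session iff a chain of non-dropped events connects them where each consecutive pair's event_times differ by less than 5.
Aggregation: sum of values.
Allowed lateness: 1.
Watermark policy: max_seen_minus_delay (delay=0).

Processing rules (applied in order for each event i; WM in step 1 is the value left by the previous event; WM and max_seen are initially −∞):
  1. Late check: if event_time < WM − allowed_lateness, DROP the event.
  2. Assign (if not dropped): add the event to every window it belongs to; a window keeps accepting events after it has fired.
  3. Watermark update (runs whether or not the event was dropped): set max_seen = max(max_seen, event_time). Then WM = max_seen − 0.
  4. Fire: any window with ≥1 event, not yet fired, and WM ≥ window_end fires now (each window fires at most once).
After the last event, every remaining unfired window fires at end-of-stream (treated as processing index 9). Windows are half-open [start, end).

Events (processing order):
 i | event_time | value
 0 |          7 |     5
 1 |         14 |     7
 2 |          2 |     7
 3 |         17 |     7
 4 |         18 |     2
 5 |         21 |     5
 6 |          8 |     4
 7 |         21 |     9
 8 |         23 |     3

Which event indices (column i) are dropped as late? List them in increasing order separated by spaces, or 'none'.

2 6

i=0 t=7 v=5: → [7,12); WM=7
i=1 t=14 v=7: → [14,19); WM=14
i=2 t=2 v=7: DROP (t<14-1); WM=14
i=3 t=17 v=7: → [14,22); WM=17
i=4 t=18 v=2: → [14,23); WM=18
i=5 t=21 v=5: → [14,26); WM=21
i=6 t=8 v=4: DROP (t<21-1); WM=21
i=7 t=21 v=9: → [14,26); WM=21
i=8 t=23 v=3: → [14,28); WM=23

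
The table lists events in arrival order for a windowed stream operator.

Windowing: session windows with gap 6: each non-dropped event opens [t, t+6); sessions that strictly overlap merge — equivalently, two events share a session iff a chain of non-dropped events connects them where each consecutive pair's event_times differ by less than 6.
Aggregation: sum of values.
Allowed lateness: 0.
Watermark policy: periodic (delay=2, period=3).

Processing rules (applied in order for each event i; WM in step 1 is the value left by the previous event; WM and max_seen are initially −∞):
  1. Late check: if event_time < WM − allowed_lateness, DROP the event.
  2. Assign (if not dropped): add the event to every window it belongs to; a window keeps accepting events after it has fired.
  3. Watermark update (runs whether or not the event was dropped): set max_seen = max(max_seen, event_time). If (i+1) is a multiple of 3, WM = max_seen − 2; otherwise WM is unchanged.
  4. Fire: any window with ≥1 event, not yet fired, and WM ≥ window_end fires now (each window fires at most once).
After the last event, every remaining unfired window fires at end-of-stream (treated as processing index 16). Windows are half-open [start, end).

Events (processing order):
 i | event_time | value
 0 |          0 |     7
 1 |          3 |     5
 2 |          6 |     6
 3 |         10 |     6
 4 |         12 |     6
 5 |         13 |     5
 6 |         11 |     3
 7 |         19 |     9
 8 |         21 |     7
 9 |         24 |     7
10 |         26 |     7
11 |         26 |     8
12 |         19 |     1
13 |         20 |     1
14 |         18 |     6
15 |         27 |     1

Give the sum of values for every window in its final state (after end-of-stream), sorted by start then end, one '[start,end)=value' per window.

[0,19)=38 [19,33)=39

i=0 t=0 v=7: → [0,6); WM=−∞
i=1 t=3 v=5: → [0,9); WM=−∞
i=2 t=6 v=6: → [0,12); WM=4
i=3 t=10 v=6: → [0,16); WM=4
i=4 t=12 v=6: → [0,18); WM=4
i=5 t=13 v=5: → [0,19); WM=11
i=6 t=11 v=3: → [0,19); WM=11
i=7 t=19 v=9: → [19,25); WM=11
i=8 t=21 v=7: → [19,27); WM=19
i=9 t=24 v=7: → [19,30); WM=19
i=10 t=26 v=7: → [19,32); WM=19
i=11 t=26 v=8: → [19,32); WM=24
i=12 t=19 v=1: DROP (t<24-0); WM=24
i=13 t=20 v=1: DROP (t<24-0); WM=24
i=14 t=18 v=6: DROP (t<24-0); WM=24
i=15 t=27 v=1: → [19,33); WM=24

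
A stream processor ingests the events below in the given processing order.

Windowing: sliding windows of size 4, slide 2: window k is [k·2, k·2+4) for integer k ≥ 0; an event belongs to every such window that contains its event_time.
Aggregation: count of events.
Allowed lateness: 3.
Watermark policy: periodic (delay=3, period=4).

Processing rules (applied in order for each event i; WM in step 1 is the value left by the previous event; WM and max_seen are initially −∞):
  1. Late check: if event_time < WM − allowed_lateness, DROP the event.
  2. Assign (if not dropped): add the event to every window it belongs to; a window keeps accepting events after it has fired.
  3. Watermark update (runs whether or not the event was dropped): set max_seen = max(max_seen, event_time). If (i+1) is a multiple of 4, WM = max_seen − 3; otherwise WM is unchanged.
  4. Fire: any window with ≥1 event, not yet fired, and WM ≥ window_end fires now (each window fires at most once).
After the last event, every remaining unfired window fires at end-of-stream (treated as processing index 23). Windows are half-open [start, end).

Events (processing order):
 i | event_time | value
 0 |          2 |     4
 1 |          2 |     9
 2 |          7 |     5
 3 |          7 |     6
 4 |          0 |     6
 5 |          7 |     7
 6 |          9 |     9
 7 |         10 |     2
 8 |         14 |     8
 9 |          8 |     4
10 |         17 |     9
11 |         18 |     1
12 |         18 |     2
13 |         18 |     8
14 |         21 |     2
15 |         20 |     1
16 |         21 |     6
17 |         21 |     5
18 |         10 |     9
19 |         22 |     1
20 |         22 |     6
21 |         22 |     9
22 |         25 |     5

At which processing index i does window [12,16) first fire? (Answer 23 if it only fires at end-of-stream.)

15

i=0 t=2 v=4: → [2,6),[0,4); WM=−∞
i=1 t=2 v=9: → [2,6),[0,4); WM=−∞
i=2 t=7 v=5: → [6,10),[4,8); WM=−∞
i=3 t=7 v=6: → [6,10),[4,8); WM=4; [0,4) fires=2
i=4 t=0 v=6: DROP (t<4-3); WM=4
i=5 t=7 v=7: → [6,10),[4,8); WM=4
i=6 t=9 v=9: → [8,12),[6,10); WM=4
i=7 t=10 v=2: → [10,14),[8,12); WM=7; [2,6) fires=2
i=8 t=14 v=8: → [14,18),[12,16); WM=7
i=9 t=8 v=4: → [8,12),[6,10); WM=7
i=10 t=17 v=9: → [16,20),[14,18); WM=7
i=11 t=18 v=1: → [18,22),[16,20); WM=15; [4,8) fires=3 [6,10) fires=5 [8,12) fires=3 [10,14) fires=1
i=12 t=18 v=2: → [18,22),[16,20); WM=15
i=13 t=18 v=8: → [18,22),[16,20); WM=15
i=14 t=21 v=2: → [20,24),[18,22); WM=15
i=15 t=20 v=1: → [20,24),[18,22); WM=18; [12,16) fires=1 [14,18) fires=2
i=16 t=21 v=6: → [20,24),[18,22); WM=18
i=17 t=21 v=5: → [20,24),[18,22); WM=18
i=18 t=10 v=9: DROP (t<18-3); WM=18
i=19 t=22 v=1: → [22,26),[20,24); WM=19
i=20 t=22 v=6: → [22,26),[20,24); WM=19
i=21 t=22 v=9: → [22,26),[20,24); WM=19
i=22 t=25 v=5: → [24,28),[22,26); WM=19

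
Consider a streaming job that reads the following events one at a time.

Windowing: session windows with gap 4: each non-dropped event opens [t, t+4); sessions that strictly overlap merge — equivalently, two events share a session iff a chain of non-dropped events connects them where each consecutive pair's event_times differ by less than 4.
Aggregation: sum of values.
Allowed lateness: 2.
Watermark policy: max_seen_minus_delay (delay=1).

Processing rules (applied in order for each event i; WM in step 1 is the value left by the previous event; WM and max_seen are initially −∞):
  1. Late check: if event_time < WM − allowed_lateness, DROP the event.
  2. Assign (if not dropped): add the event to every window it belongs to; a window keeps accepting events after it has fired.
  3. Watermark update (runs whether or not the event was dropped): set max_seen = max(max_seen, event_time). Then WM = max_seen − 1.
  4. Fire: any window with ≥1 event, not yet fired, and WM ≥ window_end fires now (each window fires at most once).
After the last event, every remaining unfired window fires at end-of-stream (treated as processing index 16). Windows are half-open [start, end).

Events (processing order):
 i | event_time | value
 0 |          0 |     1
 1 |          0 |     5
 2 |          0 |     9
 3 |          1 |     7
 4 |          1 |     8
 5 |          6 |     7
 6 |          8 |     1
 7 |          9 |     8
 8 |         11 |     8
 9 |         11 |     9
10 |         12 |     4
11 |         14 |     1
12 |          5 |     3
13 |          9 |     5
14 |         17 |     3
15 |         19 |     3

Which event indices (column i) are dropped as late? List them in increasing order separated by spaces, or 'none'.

i=0 t=0 v=1: → [0,4); WM=-1
i=1 t=0 v=5: → [0,4); WM=-1
i=2 t=0 v=9: → [0,4); WM=-1
i=3 t=1 v=7: → [0,5); WM=0
i=4 t=1 v=8: → [0,5); WM=0
i=5 t=6 v=7: → [6,10); WM=5
i=6 t=8 v=1: → [6,12); WM=7
i=7 t=9 v=8: → [6,13); WM=8
i=8 t=11 v=8: → [6,15); WM=10
i=9 t=11 v=9: → [6,15); WM=10
i=10 t=12 v=4: → [6,16); WM=11
i=11 t=14 v=1: → [6,18); WM=13
i=12 t=5 v=3: DROP (t<13-2); WM=13
i=13 t=9 v=5: DROP (t<13-2); WM=13
i=14 t=17 v=3: → [6,21); WM=16
i=15 t=19 v=3: → [6,23); WM=18

12 13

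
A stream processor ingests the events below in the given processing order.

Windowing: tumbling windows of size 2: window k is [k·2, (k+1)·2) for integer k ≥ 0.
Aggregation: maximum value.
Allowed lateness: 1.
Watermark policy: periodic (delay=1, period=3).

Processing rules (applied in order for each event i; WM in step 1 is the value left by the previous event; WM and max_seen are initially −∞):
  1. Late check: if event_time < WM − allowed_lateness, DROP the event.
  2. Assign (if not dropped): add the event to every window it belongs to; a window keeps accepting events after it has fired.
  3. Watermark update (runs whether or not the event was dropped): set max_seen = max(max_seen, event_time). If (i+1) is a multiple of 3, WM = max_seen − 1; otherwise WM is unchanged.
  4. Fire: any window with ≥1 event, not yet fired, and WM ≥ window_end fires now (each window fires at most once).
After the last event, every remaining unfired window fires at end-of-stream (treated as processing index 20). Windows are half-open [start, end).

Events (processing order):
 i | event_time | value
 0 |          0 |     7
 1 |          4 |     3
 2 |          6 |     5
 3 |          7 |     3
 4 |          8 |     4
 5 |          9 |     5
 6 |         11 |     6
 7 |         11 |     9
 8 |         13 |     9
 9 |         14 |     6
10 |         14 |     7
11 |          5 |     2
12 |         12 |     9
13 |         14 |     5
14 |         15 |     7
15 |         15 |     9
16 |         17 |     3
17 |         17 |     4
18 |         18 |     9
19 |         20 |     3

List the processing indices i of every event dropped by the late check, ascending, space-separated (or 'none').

11

i=0 t=0 v=7: → [0,2); WM=−∞
i=1 t=4 v=3: → [4,6); WM=−∞
i=2 t=6 v=5: → [6,8); WM=5; [0,2) fires=7
i=3 t=7 v=3: → [6,8); WM=5
i=4 t=8 v=4: → [8,10); WM=5
i=5 t=9 v=5: → [8,10); WM=8; [4,6) fires=3 [6,8) fires=5
i=6 t=11 v=6: → [10,12); WM=8
i=7 t=11 v=9: → [10,12); WM=8
i=8 t=13 v=9: → [12,14); WM=12; [8,10) fires=5 [10,12) fires=9
i=9 t=14 v=6: → [14,16); WM=12
i=10 t=14 v=7: → [14,16); WM=12
i=11 t=5 v=2: DROP (t<12-1); WM=13
i=12 t=12 v=9: → [12,14); WM=13
i=13 t=14 v=5: → [14,16); WM=13
i=14 t=15 v=7: → [14,16); WM=14; [12,14) fires=9
i=15 t=15 v=9: → [14,16); WM=14
i=16 t=17 v=3: → [16,18); WM=14
i=17 t=17 v=4: → [16,18); WM=16; [14,16) fires=9
i=18 t=18 v=9: → [18,20); WM=16
i=19 t=20 v=3: → [20,22); WM=16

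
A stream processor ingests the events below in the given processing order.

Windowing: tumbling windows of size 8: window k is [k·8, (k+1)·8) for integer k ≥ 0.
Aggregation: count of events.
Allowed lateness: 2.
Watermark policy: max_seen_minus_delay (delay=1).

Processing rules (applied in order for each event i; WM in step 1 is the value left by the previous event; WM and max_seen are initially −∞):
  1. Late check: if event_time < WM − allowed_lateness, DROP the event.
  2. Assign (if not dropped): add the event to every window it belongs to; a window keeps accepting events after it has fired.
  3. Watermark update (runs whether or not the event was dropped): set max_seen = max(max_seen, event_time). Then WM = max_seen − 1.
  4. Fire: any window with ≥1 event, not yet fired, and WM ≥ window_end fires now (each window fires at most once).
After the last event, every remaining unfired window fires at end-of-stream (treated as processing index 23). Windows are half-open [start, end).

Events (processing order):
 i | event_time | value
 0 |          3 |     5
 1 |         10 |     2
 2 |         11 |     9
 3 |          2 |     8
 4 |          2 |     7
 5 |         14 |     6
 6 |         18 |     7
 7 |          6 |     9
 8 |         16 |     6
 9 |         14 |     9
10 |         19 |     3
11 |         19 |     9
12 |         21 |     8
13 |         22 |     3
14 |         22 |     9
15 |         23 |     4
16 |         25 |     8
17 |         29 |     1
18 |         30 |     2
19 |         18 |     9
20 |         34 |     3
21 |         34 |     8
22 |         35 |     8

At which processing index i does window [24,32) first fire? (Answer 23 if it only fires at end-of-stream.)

20

i=0 t=3 v=5: → [0,8); WM=2
i=1 t=10 v=2: → [8,16); WM=9; [0,8) fires=1
i=2 t=11 v=9: → [8,16); WM=10
i=3 t=2 v=8: DROP (t<10-2); WM=10
i=4 t=2 v=7: DROP (t<10-2); WM=10
i=5 t=14 v=6: → [8,16); WM=13
i=6 t=18 v=7: → [16,24); WM=17; [8,16) fires=3
i=7 t=6 v=9: DROP (t<17-2); WM=17
i=8 t=16 v=6: → [16,24); WM=17
i=9 t=14 v=9: DROP (t<17-2); WM=17
i=10 t=19 v=3: → [16,24); WM=18
i=11 t=19 v=9: → [16,24); WM=18
i=12 t=21 v=8: → [16,24); WM=20
i=13 t=22 v=3: → [16,24); WM=21
i=14 t=22 v=9: → [16,24); WM=21
i=15 t=23 v=4: → [16,24); WM=22
i=16 t=25 v=8: → [24,32); WM=24; [16,24) fires=8
i=17 t=29 v=1: → [24,32); WM=28
i=18 t=30 v=2: → [24,32); WM=29
i=19 t=18 v=9: DROP (t<29-2); WM=29
i=20 t=34 v=3: → [32,40); WM=33; [24,32) fires=3
i=21 t=34 v=8: → [32,40); WM=33
i=22 t=35 v=8: → [32,40); WM=34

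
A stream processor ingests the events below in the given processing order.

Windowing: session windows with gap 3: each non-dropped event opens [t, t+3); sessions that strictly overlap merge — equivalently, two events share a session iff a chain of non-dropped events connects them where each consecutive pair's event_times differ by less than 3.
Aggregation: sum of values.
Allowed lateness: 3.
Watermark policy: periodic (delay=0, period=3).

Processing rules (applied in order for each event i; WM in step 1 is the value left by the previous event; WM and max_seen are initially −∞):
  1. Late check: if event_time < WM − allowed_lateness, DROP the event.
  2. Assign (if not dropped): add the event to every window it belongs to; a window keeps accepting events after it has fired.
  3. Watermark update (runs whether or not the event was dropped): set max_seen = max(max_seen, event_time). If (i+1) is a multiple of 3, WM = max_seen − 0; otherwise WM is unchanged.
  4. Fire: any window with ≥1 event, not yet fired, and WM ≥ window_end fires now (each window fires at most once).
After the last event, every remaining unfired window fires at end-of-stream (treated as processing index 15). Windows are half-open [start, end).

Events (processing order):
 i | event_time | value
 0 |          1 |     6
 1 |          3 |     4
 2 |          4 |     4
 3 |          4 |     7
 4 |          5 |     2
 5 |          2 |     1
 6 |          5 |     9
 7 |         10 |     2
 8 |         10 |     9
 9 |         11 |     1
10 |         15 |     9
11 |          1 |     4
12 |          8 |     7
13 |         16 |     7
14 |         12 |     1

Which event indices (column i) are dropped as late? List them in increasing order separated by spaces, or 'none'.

i=0 t=1 v=6: → [1,4); WM=−∞
i=1 t=3 v=4: → [1,6); WM=−∞
i=2 t=4 v=4: → [1,7); WM=4
i=3 t=4 v=7: → [1,7); WM=4
i=4 t=5 v=2: → [1,8); WM=4
i=5 t=2 v=1: → [1,8); WM=5
i=6 t=5 v=9: → [1,8); WM=5
i=7 t=10 v=2: → [10,13); WM=5
i=8 t=10 v=9: → [10,13); WM=10
i=9 t=11 v=1: → [10,14); WM=10
i=10 t=15 v=9: → [15,18); WM=10
i=11 t=1 v=4: DROP (t<10-3); WM=15
i=12 t=8 v=7: DROP (t<15-3); WM=15
i=13 t=16 v=7: → [15,19); WM=15
i=14 t=12 v=1: → [10,15); WM=16

11 12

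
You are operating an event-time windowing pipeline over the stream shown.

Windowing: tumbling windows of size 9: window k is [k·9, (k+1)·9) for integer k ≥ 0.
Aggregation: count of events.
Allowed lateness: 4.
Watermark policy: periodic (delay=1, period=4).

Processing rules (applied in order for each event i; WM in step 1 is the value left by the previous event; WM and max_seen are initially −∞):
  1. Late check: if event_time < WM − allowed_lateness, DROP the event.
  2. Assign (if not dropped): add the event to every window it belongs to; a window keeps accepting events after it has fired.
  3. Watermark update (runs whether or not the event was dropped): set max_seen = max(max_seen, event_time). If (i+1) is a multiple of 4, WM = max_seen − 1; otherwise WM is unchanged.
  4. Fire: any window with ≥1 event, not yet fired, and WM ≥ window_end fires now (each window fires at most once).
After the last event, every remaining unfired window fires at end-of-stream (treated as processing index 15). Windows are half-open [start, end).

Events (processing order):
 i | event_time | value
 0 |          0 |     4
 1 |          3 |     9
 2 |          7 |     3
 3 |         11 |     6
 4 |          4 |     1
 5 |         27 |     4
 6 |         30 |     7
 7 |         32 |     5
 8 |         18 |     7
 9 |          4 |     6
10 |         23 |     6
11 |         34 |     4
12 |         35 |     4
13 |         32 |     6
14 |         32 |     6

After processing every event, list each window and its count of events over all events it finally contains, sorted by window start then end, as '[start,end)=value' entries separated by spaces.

i=0 t=0 v=4: → [0,9); WM=−∞
i=1 t=3 v=9: → [0,9); WM=−∞
i=2 t=7 v=3: → [0,9); WM=−∞
i=3 t=11 v=6: → [9,18); WM=10; [0,9) fires=3
i=4 t=4 v=1: DROP (t<10-4); WM=10
i=5 t=27 v=4: → [27,36); WM=10
i=6 t=30 v=7: → [27,36); WM=10
i=7 t=32 v=5: → [27,36); WM=31; [9,18) fires=1
i=8 t=18 v=7: DROP (t<31-4); WM=31
i=9 t=4 v=6: DROP (t<31-4); WM=31
i=10 t=23 v=6: DROP (t<31-4); WM=31
i=11 t=34 v=4: → [27,36); WM=33
i=12 t=35 v=4: → [27,36); WM=33
i=13 t=32 v=6: → [27,36); WM=33
i=14 t=32 v=6: → [27,36); WM=33

[0,9)=3 [9,18)=1 [27,36)=7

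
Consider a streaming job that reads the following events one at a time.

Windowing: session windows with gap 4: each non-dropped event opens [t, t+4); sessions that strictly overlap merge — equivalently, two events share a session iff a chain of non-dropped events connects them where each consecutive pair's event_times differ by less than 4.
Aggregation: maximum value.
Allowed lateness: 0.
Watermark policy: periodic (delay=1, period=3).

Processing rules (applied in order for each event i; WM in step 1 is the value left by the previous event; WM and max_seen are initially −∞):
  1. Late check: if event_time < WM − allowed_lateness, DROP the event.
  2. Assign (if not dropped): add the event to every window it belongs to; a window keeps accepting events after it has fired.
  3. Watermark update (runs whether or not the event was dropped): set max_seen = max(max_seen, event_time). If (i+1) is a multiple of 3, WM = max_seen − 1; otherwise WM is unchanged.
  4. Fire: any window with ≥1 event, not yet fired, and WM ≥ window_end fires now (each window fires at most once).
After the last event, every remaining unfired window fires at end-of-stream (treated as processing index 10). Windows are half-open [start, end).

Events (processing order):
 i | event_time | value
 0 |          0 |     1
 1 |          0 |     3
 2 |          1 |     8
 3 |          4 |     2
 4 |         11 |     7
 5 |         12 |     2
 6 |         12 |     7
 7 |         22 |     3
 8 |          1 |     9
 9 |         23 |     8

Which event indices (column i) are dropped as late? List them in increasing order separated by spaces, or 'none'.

i=0 t=0 v=1: → [0,4); WM=−∞
i=1 t=0 v=3: → [0,4); WM=−∞
i=2 t=1 v=8: → [0,5); WM=0
i=3 t=4 v=2: → [0,8); WM=0
i=4 t=11 v=7: → [11,15); WM=0
i=5 t=12 v=2: → [11,16); WM=11
i=6 t=12 v=7: → [11,16); WM=11
i=7 t=22 v=3: → [22,26); WM=11
i=8 t=1 v=9: DROP (t<11-0); WM=21
i=9 t=23 v=8: → [22,27); WM=21

8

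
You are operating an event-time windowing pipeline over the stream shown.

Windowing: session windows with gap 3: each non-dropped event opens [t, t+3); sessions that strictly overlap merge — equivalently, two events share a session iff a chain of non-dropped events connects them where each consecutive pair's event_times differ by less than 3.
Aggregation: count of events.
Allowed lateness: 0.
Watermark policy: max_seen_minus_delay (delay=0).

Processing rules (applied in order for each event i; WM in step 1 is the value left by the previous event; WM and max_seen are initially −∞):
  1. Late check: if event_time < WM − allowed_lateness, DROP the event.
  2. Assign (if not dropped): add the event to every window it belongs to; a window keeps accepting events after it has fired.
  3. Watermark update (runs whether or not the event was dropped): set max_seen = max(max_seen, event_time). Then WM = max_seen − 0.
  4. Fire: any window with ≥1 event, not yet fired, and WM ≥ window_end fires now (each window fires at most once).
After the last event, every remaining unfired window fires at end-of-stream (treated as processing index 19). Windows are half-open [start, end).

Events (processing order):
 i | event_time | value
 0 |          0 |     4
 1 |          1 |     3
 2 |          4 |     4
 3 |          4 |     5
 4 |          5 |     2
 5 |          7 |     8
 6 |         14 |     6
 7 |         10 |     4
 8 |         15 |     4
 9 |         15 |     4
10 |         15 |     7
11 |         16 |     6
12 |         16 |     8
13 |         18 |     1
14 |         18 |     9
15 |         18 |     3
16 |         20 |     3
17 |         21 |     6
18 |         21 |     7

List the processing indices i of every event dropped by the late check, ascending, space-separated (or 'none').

7

i=0 t=0 v=4: → [0,3); WM=0
i=1 t=1 v=3: → [0,4); WM=1
i=2 t=4 v=4: → [4,7); WM=4
i=3 t=4 v=5: → [4,7); WM=4
i=4 t=5 v=2: → [4,8); WM=5
i=5 t=7 v=8: → [4,10); WM=7
i=6 t=14 v=6: → [14,17); WM=14
i=7 t=10 v=4: DROP (t<14-0); WM=14
i=8 t=15 v=4: → [14,18); WM=15
i=9 t=15 v=4: → [14,18); WM=15
i=10 t=15 v=7: → [14,18); WM=15
i=11 t=16 v=6: → [14,19); WM=16
i=12 t=16 v=8: → [14,19); WM=16
i=13 t=18 v=1: → [14,21); WM=18
i=14 t=18 v=9: → [14,21); WM=18
i=15 t=18 v=3: → [14,21); WM=18
i=16 t=20 v=3: → [14,23); WM=20
i=17 t=21 v=6: → [14,24); WM=21
i=18 t=21 v=7: → [14,24); WM=21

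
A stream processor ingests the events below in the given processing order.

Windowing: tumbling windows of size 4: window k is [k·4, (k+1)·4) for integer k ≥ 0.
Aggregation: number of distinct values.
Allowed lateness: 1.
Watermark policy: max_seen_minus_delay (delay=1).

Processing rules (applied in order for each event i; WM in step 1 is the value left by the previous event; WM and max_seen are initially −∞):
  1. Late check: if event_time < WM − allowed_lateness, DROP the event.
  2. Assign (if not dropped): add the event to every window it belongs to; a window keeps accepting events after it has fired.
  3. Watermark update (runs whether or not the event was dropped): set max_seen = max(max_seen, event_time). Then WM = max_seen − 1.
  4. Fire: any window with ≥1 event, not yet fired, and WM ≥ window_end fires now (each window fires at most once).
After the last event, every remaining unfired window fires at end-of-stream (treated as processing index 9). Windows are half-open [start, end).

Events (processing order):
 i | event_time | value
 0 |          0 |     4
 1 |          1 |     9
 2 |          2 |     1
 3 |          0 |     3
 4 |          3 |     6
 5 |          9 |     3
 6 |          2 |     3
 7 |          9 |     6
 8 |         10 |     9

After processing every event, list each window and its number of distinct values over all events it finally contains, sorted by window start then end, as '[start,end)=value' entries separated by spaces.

i=0 t=0 v=4: → [0,4); WM=-1
i=1 t=1 v=9: → [0,4); WM=0
i=2 t=2 v=1: → [0,4); WM=1
i=3 t=0 v=3: → [0,4); WM=1
i=4 t=3 v=6: → [0,4); WM=2
i=5 t=9 v=3: → [8,12); WM=8; [0,4) fires=5
i=6 t=2 v=3: DROP (t<8-1); WM=8
i=7 t=9 v=6: → [8,12); WM=8
i=8 t=10 v=9: → [8,12); WM=9

[0,4)=5 [8,12)=3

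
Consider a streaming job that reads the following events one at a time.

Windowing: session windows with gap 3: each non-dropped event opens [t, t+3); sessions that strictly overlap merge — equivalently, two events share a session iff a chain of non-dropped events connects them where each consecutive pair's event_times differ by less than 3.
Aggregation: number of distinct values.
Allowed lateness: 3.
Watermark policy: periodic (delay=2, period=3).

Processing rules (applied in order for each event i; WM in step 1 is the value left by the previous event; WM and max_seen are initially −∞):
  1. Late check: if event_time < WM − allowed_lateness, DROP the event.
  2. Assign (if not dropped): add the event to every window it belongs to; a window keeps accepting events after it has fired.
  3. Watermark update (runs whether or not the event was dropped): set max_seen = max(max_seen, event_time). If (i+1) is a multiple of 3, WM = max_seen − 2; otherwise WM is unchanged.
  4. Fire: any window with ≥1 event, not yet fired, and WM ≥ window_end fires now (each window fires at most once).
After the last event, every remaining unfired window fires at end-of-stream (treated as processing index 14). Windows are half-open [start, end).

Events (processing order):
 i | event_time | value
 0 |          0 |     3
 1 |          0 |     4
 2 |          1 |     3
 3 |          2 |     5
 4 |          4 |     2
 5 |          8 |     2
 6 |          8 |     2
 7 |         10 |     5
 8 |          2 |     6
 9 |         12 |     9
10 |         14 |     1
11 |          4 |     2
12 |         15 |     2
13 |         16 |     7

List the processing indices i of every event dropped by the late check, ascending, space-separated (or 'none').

8 11

i=0 t=0 v=3: → [0,3); WM=−∞
i=1 t=0 v=4: → [0,3); WM=−∞
i=2 t=1 v=3: → [0,4); WM=-1
i=3 t=2 v=5: → [0,5); WM=-1
i=4 t=4 v=2: → [0,7); WM=-1
i=5 t=8 v=2: → [8,11); WM=6
i=6 t=8 v=2: → [8,11); WM=6
i=7 t=10 v=5: → [8,13); WM=6
i=8 t=2 v=6: DROP (t<6-3); WM=8
i=9 t=12 v=9: → [8,15); WM=8
i=10 t=14 v=1: → [8,17); WM=8
i=11 t=4 v=2: DROP (t<8-3); WM=12
i=12 t=15 v=2: → [8,18); WM=12
i=13 t=16 v=7: → [8,19); WM=12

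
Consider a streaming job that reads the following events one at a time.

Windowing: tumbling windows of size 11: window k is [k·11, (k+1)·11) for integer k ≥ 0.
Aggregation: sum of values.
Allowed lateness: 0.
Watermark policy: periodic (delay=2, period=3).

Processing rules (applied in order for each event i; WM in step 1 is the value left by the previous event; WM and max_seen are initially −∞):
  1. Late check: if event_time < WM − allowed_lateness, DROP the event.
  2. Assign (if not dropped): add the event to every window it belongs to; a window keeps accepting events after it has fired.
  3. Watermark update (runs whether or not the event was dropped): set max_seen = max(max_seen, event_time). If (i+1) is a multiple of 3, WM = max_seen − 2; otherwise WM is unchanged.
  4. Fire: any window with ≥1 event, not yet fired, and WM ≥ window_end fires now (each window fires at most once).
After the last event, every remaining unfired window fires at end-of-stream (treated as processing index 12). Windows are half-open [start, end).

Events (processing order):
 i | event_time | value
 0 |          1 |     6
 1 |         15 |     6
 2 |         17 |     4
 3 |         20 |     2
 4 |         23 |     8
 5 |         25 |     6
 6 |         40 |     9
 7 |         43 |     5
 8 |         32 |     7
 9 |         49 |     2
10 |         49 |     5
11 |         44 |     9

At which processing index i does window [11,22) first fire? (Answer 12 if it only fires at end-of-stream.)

5

i=0 t=1 v=6: → [0,11); WM=−∞
i=1 t=15 v=6: → [11,22); WM=−∞
i=2 t=17 v=4: → [11,22); WM=15; [0,11) fires=6
i=3 t=20 v=2: → [11,22); WM=15
i=4 t=23 v=8: → [22,33); WM=15
i=5 t=25 v=6: → [22,33); WM=23; [11,22) fires=12
i=6 t=40 v=9: → [33,44); WM=23
i=7 t=43 v=5: → [33,44); WM=23
i=8 t=32 v=7: → [22,33); WM=41; [22,33) fires=21
i=9 t=49 v=2: → [44,55); WM=41
i=10 t=49 v=5: → [44,55); WM=41
i=11 t=44 v=9: → [44,55); WM=47; [33,44) fires=14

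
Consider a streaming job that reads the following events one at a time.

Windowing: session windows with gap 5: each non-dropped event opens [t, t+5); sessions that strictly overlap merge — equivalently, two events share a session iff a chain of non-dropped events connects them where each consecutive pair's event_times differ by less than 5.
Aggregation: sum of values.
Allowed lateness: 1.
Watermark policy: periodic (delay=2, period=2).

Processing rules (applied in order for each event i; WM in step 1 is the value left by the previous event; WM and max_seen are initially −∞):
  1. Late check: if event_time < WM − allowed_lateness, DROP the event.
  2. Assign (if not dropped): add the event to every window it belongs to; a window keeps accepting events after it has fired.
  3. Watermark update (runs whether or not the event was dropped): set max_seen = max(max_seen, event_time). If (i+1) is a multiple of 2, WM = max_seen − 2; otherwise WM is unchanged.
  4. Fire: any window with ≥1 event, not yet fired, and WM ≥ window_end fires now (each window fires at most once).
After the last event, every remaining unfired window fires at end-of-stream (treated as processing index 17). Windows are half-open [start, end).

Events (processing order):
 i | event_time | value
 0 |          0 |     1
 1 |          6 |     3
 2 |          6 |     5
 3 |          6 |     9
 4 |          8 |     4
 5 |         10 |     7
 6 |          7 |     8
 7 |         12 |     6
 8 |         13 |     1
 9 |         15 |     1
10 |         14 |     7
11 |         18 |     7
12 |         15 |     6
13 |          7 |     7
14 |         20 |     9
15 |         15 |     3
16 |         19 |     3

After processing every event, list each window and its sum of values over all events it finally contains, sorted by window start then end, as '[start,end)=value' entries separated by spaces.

i=0 t=0 v=1: → [0,5); WM=−∞
i=1 t=6 v=3: → [6,11); WM=4
i=2 t=6 v=5: → [6,11); WM=4
i=3 t=6 v=9: → [6,11); WM=4
i=4 t=8 v=4: → [6,13); WM=4
i=5 t=10 v=7: → [6,15); WM=8
i=6 t=7 v=8: → [6,15); WM=8
i=7 t=12 v=6: → [6,17); WM=10
i=8 t=13 v=1: → [6,18); WM=10
i=9 t=15 v=1: → [6,20); WM=13
i=10 t=14 v=7: → [6,20); WM=13
i=11 t=18 v=7: → [6,23); WM=16
i=12 t=15 v=6: → [6,23); WM=16
i=13 t=7 v=7: DROP (t<16-1); WM=16
i=14 t=20 v=9: → [6,25); WM=16
i=15 t=15 v=3: → [6,25); WM=18
i=16 t=19 v=3: → [6,25); WM=18

[0,5)=1 [6,25)=79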